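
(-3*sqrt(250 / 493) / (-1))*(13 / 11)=195*sqrt(4930) / 5423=2.52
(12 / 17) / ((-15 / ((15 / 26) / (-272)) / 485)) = 1455 / 30056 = 0.05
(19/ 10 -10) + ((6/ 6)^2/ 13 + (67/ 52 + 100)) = 24249/ 260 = 93.27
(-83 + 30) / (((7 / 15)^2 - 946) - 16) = 11925 / 216401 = 0.06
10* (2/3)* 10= 200/3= 66.67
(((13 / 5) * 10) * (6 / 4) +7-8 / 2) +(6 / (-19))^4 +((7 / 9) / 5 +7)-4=264870592 / 5864445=45.17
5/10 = 1/2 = 0.50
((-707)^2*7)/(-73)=-3498943/73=-47930.73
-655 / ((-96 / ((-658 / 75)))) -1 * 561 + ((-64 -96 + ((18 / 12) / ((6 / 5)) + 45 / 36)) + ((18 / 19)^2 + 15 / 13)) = -2623114927 / 3378960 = -776.31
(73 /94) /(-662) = -73 /62228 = -0.00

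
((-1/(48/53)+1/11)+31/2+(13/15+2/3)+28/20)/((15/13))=597857/39600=15.10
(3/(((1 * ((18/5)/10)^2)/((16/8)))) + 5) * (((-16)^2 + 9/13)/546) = 4621745/191646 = 24.12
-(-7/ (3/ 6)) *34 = 476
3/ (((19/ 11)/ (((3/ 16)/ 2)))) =99/ 608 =0.16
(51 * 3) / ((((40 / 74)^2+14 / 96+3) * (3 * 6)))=2.47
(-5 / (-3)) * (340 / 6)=850 / 9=94.44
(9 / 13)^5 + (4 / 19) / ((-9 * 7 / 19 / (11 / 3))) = -5176631 / 70174377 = -0.07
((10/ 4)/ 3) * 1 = 5/ 6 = 0.83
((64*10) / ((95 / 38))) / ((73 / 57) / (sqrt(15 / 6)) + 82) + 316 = 17427381596 / 54610361 - 532608*sqrt(10) / 54610361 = 319.09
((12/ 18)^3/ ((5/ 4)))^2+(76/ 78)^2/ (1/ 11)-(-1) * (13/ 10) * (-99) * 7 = -5484912733/ 6160050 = -890.40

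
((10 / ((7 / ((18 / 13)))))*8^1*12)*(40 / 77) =691200 / 7007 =98.64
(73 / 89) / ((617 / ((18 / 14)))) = 657 / 384391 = 0.00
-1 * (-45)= 45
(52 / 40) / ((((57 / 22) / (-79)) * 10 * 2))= -1.98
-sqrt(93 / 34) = -sqrt(3162) / 34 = -1.65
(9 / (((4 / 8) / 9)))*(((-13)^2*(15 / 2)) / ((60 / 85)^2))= 6593535 / 16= 412095.94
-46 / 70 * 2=-46 / 35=-1.31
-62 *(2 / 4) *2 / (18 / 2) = -62 / 9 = -6.89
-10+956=946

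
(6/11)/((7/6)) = 36/77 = 0.47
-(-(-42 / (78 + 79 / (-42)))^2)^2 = -9682651996416 / 104464936614481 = -0.09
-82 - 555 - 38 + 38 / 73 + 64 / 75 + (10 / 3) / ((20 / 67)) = -2417977 / 3650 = -662.46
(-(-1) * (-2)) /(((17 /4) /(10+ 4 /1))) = -112 /17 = -6.59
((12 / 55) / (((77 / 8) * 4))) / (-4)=-6 / 4235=-0.00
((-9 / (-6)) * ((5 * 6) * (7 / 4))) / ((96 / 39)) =4095 / 128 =31.99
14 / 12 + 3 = 25 / 6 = 4.17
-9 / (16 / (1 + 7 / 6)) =-39 / 32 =-1.22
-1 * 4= -4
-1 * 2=-2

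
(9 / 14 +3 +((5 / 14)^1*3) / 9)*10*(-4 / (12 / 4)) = -3160 / 63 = -50.16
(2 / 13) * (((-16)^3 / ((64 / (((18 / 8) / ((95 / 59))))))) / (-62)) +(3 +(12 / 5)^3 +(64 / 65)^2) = 224158643 / 12442625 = 18.02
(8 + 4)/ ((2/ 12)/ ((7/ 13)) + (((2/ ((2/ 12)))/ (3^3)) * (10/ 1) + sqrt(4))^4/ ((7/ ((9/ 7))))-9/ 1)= 857304/ 22012127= 0.04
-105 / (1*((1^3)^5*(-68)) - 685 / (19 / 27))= 1995 / 19787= 0.10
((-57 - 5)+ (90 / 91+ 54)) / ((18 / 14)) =-638 / 117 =-5.45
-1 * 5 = -5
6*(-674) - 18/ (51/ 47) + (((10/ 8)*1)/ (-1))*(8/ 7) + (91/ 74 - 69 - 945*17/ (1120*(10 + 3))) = -4130.89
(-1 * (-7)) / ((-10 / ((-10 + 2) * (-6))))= -168 / 5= -33.60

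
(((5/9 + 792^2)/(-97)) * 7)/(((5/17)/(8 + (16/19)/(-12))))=-303653753228/248805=-1220448.76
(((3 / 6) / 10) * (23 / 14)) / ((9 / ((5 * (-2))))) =-23 / 252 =-0.09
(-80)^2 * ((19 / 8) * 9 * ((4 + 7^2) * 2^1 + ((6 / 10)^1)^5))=1813929696 / 125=14511437.57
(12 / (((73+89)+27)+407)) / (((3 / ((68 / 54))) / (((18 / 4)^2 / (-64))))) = -51 / 19072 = -0.00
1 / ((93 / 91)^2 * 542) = 8281 / 4687758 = 0.00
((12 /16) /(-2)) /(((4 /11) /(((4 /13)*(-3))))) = 99 /104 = 0.95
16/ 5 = 3.20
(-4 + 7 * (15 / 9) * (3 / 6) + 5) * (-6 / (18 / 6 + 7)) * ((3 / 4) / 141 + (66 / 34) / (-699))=-77613 / 7446680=-0.01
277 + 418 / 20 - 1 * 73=224.90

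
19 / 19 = 1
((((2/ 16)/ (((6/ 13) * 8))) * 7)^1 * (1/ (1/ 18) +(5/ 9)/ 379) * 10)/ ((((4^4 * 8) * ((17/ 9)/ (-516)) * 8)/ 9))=-10812147255/ 1688993792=-6.40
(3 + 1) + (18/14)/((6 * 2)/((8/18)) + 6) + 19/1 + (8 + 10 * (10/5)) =3930/77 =51.04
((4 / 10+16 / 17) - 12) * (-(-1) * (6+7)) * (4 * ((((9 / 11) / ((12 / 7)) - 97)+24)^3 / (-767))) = -14719010482563 / 53399720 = -275638.35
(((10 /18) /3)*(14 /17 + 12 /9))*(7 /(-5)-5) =-3520 /1377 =-2.56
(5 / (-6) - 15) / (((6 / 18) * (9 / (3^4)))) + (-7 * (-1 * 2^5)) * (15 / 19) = -9525 / 38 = -250.66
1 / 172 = 0.01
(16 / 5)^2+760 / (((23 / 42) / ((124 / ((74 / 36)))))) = 1781353856 / 21275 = 83729.91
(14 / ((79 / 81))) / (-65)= -1134 / 5135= -0.22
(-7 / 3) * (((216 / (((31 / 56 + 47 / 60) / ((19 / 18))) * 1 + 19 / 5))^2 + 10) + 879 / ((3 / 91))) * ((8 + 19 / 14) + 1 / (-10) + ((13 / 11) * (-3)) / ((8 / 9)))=-350239.41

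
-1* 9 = -9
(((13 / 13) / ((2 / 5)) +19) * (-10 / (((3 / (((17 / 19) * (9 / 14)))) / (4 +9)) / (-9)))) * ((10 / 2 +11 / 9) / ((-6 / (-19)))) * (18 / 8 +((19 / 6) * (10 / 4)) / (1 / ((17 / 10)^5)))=261496740349 / 24000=10895697.51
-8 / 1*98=-784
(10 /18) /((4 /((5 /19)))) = 25 /684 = 0.04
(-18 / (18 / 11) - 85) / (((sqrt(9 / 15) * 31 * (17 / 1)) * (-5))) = 32 * sqrt(15) / 2635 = 0.05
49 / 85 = 0.58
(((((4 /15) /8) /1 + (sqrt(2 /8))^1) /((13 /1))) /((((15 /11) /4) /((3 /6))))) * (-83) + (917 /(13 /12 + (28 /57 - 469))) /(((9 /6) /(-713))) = 289131998216 /311726025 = 927.52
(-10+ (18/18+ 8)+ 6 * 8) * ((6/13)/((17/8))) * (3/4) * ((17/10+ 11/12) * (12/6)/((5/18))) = 796932/5525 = 144.24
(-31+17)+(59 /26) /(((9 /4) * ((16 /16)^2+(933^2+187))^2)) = -1241732481982784 /88695177284493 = -14.00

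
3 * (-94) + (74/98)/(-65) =-898207/3185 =-282.01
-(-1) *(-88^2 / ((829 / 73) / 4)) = -2261248 / 829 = -2727.68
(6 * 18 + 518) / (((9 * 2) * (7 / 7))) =34.78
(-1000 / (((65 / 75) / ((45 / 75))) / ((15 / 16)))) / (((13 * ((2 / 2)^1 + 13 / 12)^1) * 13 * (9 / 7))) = -3150 / 2197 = -1.43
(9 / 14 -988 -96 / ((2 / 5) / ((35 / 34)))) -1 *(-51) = -281653 / 238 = -1183.42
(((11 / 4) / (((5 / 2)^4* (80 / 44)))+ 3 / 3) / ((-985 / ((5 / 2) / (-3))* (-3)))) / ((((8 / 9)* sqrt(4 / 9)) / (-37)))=180153 / 9850000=0.02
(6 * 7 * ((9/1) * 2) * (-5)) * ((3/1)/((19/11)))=-124740/19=-6565.26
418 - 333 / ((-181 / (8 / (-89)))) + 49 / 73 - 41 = 443930658 / 1175957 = 377.51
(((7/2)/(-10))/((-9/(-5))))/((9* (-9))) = 0.00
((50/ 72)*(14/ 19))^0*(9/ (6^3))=1/ 24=0.04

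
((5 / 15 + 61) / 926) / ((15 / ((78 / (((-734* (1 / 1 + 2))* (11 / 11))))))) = -1196 / 7646445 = -0.00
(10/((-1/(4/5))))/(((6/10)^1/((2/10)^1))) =-8/3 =-2.67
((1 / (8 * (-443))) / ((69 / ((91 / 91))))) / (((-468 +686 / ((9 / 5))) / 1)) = 3 / 63742384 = 0.00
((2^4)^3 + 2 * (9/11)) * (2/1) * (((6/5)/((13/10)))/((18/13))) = 180296/33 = 5463.52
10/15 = 2/3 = 0.67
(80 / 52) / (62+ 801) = 20 / 11219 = 0.00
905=905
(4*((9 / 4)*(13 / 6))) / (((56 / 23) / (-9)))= -8073 / 112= -72.08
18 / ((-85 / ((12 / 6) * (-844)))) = 30384 / 85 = 357.46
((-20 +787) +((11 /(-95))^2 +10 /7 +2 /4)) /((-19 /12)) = -582934914 /1200325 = -485.65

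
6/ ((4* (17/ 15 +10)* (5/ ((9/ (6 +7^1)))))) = 81/ 4342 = 0.02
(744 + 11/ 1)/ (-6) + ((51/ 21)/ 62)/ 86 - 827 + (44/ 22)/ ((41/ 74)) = -4357742867/ 4590852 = -949.22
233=233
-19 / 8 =-2.38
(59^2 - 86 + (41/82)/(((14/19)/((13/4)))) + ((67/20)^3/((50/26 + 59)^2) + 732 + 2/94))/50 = 6817199969091563/82547942400000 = 82.58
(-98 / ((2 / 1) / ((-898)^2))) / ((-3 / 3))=39513796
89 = 89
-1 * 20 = -20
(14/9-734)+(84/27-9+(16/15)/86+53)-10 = -149494/215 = -695.32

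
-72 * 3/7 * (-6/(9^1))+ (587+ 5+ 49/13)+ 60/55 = 618049/1001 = 617.43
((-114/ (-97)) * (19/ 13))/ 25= 2166/ 31525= 0.07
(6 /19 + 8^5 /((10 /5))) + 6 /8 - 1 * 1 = 1245189 /76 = 16384.07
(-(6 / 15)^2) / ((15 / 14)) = -56 / 375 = -0.15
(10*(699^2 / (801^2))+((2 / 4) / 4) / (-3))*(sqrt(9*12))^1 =4319357*sqrt(3) / 95052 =78.71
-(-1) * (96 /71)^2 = 9216 /5041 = 1.83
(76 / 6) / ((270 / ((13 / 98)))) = 247 / 39690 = 0.01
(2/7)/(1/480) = 960/7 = 137.14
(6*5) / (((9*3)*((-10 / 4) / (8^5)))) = -131072 / 9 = -14563.56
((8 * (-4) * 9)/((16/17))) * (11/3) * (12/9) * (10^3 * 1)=-1496000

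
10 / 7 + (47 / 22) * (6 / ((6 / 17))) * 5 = 28185 / 154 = 183.02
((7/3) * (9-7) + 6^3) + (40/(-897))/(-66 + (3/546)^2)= 11095641426/50282209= 220.67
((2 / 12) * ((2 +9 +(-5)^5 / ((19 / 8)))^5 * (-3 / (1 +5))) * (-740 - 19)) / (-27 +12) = 15946724554735217.59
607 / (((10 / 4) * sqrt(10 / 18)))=325.75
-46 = -46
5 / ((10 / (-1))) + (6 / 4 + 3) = 4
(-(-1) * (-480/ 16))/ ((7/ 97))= -2910/ 7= -415.71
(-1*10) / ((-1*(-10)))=-1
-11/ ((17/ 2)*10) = -11/ 85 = -0.13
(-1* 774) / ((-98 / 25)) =9675 / 49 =197.45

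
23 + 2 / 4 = 47 / 2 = 23.50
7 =7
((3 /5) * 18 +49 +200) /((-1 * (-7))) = 1299 /35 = 37.11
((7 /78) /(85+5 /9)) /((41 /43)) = 129 /117260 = 0.00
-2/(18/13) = -13/9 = -1.44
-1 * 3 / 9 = -1 / 3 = -0.33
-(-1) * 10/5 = 2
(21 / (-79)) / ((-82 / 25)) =0.08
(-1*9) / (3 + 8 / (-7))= -63 / 13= -4.85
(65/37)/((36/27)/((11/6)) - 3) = -143/185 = -0.77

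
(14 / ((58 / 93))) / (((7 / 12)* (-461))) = -0.08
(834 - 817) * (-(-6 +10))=-68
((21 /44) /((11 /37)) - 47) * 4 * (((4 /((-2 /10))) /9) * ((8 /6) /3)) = 1757680 /9801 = 179.34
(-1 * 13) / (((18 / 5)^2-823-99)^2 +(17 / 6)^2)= -292500 / 18593139361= -0.00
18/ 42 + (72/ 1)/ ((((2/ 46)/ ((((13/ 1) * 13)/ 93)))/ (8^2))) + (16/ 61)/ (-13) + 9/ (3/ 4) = 33144003281/ 172081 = 192606.99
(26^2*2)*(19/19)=1352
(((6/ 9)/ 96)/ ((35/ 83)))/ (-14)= -83/ 70560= -0.00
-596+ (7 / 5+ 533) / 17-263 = -827.56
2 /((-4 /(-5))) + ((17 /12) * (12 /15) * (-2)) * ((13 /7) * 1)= -359 /210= -1.71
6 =6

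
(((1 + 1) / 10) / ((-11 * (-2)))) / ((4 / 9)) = 9 / 440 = 0.02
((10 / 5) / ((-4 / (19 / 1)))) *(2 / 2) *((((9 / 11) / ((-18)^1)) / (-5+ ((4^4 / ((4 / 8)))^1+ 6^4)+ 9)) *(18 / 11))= 57 / 146168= 0.00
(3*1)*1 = 3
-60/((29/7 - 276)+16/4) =28/125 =0.22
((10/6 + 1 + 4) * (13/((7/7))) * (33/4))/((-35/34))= -4862/7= -694.57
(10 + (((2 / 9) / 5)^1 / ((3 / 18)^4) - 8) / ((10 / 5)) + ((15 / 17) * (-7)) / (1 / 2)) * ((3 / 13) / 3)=1908 / 1105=1.73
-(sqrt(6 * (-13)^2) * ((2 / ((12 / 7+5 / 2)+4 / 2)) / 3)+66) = -66-364 * sqrt(6) / 261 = -69.42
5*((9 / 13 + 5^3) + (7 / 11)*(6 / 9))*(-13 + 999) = 266732720 / 429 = 621754.59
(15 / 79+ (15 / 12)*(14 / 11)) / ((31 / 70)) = 108325 / 26939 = 4.02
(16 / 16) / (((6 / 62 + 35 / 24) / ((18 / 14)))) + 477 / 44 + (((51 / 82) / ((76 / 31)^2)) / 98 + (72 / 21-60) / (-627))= 6946436083269 / 590735617472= 11.76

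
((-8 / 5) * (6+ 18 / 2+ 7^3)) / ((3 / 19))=-54416 / 15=-3627.73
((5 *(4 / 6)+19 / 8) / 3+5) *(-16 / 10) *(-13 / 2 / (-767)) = -497 / 5310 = -0.09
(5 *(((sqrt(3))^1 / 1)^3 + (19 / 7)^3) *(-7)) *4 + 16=-136396 / 49 - 420 *sqrt(3)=-3511.05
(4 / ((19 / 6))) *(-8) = -192 / 19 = -10.11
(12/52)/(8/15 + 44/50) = 0.16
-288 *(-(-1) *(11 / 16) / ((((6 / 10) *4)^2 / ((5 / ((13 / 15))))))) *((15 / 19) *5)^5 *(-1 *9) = 1710572.32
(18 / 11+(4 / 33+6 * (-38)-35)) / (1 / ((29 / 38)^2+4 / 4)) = -19698985 / 47652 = -413.39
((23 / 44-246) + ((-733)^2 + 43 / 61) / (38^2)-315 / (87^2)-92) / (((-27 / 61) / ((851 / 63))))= -23969378453693 / 22722713244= -1054.86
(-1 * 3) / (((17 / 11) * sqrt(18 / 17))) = -11 * sqrt(34) / 34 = -1.89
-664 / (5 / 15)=-1992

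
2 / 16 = 1 / 8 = 0.12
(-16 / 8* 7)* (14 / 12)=-49 / 3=-16.33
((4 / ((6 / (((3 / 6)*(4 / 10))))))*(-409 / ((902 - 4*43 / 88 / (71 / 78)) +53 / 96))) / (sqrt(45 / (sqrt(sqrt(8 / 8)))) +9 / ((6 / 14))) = -3252368 / 1012631295 +464624*sqrt(5) / 1012631295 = -0.00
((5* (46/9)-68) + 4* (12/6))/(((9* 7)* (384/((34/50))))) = -527/544320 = -0.00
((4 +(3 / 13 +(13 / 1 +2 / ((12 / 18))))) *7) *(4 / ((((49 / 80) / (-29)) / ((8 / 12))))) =-4881280 / 273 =-17880.15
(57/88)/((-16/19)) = -1083/1408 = -0.77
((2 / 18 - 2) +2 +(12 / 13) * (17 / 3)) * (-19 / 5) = -2375 / 117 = -20.30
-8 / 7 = -1.14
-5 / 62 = -0.08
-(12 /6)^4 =-16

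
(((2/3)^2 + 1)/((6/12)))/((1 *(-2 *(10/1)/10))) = -13/9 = -1.44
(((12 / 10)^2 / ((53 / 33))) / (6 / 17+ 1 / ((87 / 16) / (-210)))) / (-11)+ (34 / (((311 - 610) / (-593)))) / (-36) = -125856367121 / 67268137950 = -1.87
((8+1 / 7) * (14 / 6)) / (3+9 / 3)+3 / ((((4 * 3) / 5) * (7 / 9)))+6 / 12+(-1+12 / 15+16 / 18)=7513 / 1260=5.96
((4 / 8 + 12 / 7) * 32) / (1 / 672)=47616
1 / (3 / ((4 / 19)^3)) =64 / 20577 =0.00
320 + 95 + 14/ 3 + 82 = 1505/ 3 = 501.67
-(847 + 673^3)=-304822064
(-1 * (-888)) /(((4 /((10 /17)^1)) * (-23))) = -2220 /391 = -5.68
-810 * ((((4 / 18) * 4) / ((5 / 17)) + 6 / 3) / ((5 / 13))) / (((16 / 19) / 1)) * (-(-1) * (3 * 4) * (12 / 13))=-695628 / 5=-139125.60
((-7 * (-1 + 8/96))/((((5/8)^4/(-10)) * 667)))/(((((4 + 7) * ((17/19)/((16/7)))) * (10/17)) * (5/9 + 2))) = -933888/9588125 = -0.10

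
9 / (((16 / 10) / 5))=225 / 8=28.12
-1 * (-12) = 12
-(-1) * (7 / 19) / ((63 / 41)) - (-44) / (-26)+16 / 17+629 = 23751214 / 37791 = 628.49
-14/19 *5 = -70/19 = -3.68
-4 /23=-0.17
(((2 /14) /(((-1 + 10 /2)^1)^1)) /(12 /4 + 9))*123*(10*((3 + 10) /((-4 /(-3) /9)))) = 71955 /224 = 321.23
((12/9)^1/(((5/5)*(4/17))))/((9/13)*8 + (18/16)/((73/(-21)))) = 129064/118773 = 1.09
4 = 4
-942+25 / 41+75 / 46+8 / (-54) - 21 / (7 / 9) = -49236887 / 50922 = -966.91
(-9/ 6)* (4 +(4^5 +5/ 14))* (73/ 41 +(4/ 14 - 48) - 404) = 5577297021/ 8036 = 694038.95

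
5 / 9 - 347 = -3118 / 9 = -346.44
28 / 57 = 0.49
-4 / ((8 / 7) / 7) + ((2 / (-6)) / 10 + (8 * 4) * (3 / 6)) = -128 / 15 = -8.53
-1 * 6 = -6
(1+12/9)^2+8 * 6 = 481/9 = 53.44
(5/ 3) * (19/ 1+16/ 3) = 365/ 9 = 40.56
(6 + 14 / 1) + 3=23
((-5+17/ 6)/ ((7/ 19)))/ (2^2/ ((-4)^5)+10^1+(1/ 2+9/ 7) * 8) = -31616/ 130539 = -0.24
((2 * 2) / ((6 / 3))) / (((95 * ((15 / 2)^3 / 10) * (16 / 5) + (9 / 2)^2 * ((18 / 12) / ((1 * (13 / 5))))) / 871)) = 181168 / 1335015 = 0.14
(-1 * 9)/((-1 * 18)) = 1/2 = 0.50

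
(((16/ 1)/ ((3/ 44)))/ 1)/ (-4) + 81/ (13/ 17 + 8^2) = -63215/ 1101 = -57.42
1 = 1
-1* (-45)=45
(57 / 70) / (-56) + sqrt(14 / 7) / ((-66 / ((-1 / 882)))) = -57 / 3920 + sqrt(2) / 58212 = -0.01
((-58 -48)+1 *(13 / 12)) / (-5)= 1259 / 60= 20.98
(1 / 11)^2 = 1 / 121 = 0.01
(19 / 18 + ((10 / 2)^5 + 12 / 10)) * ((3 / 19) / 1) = 493.78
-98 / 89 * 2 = -196 / 89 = -2.20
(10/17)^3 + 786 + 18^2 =5454430/4913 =1110.20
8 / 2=4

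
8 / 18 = 0.44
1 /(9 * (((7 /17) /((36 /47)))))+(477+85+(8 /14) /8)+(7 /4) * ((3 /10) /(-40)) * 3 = 295962473 /526400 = 562.24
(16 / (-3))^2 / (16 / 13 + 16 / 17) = 1768 / 135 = 13.10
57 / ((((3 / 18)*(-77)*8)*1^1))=-171 / 308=-0.56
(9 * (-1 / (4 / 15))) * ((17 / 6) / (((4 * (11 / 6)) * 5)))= -2.61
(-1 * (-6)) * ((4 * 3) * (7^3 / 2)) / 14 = 882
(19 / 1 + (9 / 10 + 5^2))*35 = 3143 / 2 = 1571.50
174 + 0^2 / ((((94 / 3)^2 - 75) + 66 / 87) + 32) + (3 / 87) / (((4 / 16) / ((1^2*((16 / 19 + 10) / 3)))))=288446 / 1653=174.50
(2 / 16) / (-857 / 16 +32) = -2 / 345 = -0.01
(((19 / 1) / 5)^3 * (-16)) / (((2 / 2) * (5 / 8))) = -877952 / 625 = -1404.72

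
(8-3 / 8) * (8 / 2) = 30.50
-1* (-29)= 29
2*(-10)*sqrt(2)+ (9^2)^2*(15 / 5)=19683 -20*sqrt(2)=19654.72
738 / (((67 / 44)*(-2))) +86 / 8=-62063 / 268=-231.58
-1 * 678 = -678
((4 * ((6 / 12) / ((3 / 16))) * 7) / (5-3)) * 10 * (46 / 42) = 3680 / 9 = 408.89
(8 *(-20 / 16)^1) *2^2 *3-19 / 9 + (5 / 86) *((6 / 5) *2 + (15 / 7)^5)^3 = 564159936519249300361 / 91865315217397050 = 6141.16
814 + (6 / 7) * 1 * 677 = 9760 / 7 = 1394.29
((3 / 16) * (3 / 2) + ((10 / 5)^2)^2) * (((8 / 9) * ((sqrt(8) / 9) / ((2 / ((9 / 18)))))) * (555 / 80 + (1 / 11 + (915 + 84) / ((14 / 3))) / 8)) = 2704511 * sqrt(2) / 99792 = 38.33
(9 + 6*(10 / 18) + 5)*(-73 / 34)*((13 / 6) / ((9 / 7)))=-86359 / 1377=-62.72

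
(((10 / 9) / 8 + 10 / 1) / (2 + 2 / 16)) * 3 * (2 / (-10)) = -146 / 51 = -2.86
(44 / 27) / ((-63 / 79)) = -3476 / 1701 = -2.04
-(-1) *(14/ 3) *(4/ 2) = 28/ 3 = 9.33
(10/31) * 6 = 60/31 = 1.94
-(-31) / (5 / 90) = 558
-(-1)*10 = 10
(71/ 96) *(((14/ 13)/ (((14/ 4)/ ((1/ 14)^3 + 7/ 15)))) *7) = 1364833/ 1834560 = 0.74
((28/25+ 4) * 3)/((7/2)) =768/175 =4.39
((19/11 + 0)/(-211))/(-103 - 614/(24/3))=76/1668799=0.00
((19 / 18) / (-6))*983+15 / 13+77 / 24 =-473353 / 2808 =-168.57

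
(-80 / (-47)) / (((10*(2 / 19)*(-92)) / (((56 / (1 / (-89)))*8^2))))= 6060544 / 1081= 5606.42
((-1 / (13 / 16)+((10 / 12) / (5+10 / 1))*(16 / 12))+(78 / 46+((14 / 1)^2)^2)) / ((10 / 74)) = 11475058603 / 40365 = 284282.39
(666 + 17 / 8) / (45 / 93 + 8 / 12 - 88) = -7.69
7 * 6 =42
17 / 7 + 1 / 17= 2.49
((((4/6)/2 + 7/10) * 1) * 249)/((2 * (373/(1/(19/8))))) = 5146/35435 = 0.15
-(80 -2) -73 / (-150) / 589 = -6891227 / 88350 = -78.00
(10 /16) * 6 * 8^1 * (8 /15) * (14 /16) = 14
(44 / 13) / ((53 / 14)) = 616 / 689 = 0.89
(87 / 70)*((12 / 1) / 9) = 58 / 35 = 1.66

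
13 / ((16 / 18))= 14.62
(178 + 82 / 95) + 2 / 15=51014 / 285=179.00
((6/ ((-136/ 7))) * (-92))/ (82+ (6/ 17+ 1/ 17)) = 161/ 467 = 0.34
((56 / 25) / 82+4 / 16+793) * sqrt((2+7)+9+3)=3252437 * sqrt(21) / 4100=3635.25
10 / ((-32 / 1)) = -5 / 16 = -0.31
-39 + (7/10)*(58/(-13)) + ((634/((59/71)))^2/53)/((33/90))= 29911.12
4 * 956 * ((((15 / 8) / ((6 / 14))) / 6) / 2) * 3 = 4182.50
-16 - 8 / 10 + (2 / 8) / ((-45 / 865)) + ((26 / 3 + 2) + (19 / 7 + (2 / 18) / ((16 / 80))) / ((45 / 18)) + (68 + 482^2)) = 19520119 / 84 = 232382.37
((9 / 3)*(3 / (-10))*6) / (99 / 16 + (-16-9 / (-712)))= 38448 / 69775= 0.55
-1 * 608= -608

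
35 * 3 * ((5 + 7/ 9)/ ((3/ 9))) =1820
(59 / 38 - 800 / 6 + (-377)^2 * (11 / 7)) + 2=178126201 / 798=223215.79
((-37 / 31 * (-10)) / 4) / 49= 0.06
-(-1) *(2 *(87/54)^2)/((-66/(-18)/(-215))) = -180815/594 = -304.40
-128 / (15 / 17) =-2176 / 15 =-145.07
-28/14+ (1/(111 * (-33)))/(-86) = -630035/315018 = -2.00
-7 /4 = -1.75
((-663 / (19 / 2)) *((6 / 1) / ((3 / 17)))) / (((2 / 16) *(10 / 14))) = -2524704 / 95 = -26575.83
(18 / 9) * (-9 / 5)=-18 / 5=-3.60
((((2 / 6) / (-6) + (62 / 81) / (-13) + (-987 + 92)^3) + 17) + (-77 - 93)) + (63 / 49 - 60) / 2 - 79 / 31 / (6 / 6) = -163816379382122 / 228501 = -716917560.02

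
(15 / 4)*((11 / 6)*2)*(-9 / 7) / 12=-165 / 112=-1.47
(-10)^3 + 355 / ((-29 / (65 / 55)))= -323615 / 319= -1014.47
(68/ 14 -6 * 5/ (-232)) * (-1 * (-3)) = 12147/ 812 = 14.96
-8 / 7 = -1.14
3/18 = 1/6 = 0.17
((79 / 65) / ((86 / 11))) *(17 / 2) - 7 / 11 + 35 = 4388543 / 122980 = 35.69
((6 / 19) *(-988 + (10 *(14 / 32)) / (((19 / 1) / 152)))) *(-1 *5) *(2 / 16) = 14295 / 76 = 188.09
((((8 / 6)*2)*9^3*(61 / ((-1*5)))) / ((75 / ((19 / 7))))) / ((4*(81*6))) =-1159 / 2625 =-0.44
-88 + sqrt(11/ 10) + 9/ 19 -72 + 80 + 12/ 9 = -77.14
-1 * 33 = -33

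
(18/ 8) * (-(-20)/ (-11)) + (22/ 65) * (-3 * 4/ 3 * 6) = -8733/ 715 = -12.21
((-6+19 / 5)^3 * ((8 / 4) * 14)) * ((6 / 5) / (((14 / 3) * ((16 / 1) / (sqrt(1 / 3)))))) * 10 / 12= -1331 * sqrt(3) / 1000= -2.31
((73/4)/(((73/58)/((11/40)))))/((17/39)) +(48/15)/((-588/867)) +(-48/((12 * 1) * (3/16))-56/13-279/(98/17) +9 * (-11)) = -438209497/2598960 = -168.61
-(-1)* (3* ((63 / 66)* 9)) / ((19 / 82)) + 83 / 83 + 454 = 566.23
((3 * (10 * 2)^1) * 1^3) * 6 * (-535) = -192600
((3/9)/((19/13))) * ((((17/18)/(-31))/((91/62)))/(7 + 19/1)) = -17/93366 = -0.00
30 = 30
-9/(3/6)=-18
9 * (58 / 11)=522 / 11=47.45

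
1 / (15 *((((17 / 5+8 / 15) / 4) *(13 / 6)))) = 24 / 767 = 0.03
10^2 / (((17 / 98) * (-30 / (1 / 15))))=-196 / 153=-1.28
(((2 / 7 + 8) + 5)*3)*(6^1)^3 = 60264 / 7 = 8609.14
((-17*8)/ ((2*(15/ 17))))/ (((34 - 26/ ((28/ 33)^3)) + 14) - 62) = 12688256/ 9312675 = 1.36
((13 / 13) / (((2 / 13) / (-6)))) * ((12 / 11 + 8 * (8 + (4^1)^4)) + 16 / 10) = -4536012 / 55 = -82472.95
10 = 10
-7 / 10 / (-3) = 7 / 30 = 0.23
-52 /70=-26 /35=-0.74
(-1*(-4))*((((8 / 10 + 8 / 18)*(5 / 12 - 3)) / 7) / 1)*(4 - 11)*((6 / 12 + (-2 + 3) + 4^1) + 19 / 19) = 83.59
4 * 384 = 1536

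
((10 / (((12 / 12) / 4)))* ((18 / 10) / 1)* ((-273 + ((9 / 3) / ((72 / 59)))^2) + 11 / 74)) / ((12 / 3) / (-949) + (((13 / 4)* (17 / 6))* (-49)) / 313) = 5067045170421 / 381350453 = 13287.11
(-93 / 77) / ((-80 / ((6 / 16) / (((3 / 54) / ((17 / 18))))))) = 4743 / 49280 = 0.10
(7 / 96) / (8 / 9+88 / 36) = 0.02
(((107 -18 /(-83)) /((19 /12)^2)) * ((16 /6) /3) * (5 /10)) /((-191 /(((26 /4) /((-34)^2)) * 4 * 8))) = -29615872 /1653927637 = -0.02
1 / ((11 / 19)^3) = 6859 / 1331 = 5.15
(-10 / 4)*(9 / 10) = -9 / 4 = -2.25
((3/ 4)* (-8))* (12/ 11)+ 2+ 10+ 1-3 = 38/ 11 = 3.45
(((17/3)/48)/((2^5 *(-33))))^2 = 289/23123460096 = 0.00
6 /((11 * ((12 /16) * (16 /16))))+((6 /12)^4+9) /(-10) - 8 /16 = -239 /352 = -0.68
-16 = -16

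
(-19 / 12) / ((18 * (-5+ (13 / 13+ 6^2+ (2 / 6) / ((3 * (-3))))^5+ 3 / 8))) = -10097379 / 7920318829730185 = -0.00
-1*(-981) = 981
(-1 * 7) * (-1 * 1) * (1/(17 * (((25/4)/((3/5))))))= 84/2125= 0.04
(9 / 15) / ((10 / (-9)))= -27 / 50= -0.54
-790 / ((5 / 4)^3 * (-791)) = 10112 / 19775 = 0.51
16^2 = 256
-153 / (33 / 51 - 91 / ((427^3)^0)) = 867 / 512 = 1.69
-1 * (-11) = 11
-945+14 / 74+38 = -33552 / 37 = -906.81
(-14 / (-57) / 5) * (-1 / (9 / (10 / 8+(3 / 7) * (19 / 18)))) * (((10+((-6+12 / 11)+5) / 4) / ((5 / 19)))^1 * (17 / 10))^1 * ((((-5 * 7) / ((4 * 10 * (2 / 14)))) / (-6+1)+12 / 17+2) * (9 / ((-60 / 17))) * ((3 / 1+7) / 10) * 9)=86837751 / 1600000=54.27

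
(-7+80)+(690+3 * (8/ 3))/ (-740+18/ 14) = 372597/ 5171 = 72.06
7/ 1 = 7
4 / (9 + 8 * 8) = 4 / 73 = 0.05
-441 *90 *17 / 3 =-224910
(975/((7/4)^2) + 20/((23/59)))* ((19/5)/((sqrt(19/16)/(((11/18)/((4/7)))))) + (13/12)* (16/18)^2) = 86656960/273861 + 458282* sqrt(19)/1449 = 1695.04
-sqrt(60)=-2 *sqrt(15)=-7.75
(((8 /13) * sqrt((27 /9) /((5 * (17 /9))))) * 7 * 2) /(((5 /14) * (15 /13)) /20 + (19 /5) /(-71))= -1335936 * sqrt(255) /144619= -147.51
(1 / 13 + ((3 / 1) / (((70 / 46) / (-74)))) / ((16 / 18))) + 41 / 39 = -889943 / 5460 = -162.99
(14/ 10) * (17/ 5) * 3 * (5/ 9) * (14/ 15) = 1666/ 225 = 7.40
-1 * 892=-892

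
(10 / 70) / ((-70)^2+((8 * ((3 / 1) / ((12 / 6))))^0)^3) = 1 / 34307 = 0.00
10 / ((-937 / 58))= -580 / 937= -0.62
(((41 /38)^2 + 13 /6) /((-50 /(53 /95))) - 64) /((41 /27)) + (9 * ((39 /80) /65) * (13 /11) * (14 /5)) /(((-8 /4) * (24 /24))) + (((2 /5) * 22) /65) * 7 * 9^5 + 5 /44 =4497417542226623 /80428634000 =55918.11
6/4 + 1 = 5/2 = 2.50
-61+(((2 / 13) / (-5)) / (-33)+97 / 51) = -2154976 / 36465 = -59.10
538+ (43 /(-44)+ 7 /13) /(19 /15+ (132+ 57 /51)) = 10545433243 /19601296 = 538.00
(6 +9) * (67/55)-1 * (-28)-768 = -7939/11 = -721.73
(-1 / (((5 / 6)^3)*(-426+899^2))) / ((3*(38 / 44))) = -0.00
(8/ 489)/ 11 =0.00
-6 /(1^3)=-6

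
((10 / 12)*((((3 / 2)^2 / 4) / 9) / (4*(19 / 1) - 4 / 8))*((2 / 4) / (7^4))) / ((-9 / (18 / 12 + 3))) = -5 / 69609792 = -0.00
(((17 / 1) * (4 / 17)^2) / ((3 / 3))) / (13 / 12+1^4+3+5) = 0.09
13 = 13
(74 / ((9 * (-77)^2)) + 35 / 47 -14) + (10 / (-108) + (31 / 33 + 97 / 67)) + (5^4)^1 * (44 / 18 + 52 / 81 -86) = -156771332094869 / 3024608202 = -51831.95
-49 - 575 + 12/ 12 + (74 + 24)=-525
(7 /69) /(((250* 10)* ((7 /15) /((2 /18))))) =1 /103500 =0.00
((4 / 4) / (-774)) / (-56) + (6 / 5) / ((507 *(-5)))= -82463 / 183128400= -0.00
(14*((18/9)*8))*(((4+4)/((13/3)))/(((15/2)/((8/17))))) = 28672/1105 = 25.95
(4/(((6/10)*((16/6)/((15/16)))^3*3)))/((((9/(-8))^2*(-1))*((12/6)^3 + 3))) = -625/90112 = -0.01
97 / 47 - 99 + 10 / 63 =-286558 / 2961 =-96.78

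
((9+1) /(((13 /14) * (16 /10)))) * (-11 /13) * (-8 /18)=3850 /1521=2.53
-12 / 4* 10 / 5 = -6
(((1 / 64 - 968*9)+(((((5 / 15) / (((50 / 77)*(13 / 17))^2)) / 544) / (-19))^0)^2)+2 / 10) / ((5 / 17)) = -47386667 / 1600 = -29616.67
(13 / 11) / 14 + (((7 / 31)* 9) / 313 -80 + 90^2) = 11984117081 / 1494262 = 8020.09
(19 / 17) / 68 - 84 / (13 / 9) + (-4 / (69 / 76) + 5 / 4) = -15889222 / 259233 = -61.29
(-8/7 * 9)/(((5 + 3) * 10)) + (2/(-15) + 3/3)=31/42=0.74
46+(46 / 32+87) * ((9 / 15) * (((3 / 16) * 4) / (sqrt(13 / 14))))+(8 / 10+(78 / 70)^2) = 2547 * sqrt(182) / 832+58851 / 1225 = 89.34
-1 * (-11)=11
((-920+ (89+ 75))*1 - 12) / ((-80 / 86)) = 4128 / 5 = 825.60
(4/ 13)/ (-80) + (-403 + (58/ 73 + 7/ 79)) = -602947847/ 1499420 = -402.12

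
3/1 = 3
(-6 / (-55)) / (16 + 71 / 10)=4 / 847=0.00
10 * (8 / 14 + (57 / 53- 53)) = -190520 / 371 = -513.53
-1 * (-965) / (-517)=-965 / 517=-1.87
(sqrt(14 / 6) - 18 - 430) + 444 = -4 + sqrt(21) / 3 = -2.47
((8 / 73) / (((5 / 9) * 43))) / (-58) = -36 / 455155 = -0.00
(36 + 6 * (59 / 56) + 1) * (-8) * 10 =-3465.71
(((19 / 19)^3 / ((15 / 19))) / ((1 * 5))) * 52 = 988 / 75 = 13.17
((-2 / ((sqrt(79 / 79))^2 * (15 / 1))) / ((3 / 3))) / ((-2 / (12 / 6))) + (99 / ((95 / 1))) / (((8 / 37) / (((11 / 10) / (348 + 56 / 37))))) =43785803 / 294849600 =0.15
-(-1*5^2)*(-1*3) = -75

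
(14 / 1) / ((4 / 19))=66.50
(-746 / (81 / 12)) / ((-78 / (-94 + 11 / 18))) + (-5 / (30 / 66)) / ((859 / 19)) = -1079189027 / 8140743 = -132.57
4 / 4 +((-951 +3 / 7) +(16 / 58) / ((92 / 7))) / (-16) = 564103 / 9338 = 60.41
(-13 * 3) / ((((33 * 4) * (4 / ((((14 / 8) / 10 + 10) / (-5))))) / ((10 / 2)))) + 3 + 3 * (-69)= -130079 / 640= -203.25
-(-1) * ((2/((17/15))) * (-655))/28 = -41.28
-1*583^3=-198155287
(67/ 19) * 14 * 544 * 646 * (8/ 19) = 7304946.53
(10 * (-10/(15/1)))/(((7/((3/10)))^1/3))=-0.86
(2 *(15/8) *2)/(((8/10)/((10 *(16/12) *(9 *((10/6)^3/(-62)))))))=-15625/186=-84.01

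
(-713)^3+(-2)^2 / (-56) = -5074539359 / 14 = -362467097.07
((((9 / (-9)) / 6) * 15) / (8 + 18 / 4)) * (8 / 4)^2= -4 / 5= -0.80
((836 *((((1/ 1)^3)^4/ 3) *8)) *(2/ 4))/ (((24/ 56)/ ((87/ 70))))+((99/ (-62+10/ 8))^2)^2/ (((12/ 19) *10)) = 25777412936/ 7971615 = 3233.65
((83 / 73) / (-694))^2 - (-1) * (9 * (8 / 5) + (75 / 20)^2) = 1461058958177 / 51332764880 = 28.46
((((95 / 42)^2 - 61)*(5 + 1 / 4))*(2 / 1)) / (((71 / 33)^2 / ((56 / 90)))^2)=-20206131946 / 1905876075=-10.60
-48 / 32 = -3 / 2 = -1.50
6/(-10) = -0.60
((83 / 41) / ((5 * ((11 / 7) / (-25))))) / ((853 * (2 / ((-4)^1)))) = 0.02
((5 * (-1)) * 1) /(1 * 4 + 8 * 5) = -5 /44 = -0.11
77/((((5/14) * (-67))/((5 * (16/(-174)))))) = 8624/5829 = 1.48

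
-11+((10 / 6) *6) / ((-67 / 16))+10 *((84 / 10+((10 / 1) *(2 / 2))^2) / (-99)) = -161431 / 6633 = -24.34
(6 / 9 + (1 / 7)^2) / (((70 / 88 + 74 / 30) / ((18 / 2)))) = 199980 / 105497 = 1.90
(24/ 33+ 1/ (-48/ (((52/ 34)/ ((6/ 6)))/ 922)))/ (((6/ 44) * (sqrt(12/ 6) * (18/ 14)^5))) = 50576716855 * sqrt(2)/ 66638449872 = 1.07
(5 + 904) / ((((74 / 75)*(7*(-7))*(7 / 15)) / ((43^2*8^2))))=-60506676000 / 12691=-4767683.87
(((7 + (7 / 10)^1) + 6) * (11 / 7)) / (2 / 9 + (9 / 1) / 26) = 176319 / 4655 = 37.88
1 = 1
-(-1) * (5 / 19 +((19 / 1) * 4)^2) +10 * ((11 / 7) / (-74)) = 28423946 / 4921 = 5776.05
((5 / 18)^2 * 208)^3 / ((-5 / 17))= -7469800000 / 531441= -14055.75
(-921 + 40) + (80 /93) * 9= -27071 /31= -873.26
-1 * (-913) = 913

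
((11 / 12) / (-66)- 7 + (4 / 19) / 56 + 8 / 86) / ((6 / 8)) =-2848243 / 308826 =-9.22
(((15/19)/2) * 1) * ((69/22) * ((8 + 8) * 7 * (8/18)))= 12880/209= 61.63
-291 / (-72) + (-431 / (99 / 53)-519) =-590591 / 792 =-745.70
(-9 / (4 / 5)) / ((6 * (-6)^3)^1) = 5 / 576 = 0.01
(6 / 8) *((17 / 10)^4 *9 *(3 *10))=6765201 / 4000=1691.30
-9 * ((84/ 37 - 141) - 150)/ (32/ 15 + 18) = 1442205/ 11174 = 129.07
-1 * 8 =-8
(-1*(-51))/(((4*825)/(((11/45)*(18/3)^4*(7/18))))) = 238/125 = 1.90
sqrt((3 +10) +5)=3* sqrt(2)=4.24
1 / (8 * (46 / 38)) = 19 / 184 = 0.10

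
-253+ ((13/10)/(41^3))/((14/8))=-610295429/2412235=-253.00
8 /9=0.89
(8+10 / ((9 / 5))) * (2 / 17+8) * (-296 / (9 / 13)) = -21594976 / 459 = -47047.88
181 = 181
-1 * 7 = -7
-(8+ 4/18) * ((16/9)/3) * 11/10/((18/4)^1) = -13024/10935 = -1.19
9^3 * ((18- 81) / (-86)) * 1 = 534.03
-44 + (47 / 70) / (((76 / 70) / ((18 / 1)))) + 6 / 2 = -1135 / 38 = -29.87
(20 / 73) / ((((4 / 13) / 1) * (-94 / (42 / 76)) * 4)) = -1365 / 1043024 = -0.00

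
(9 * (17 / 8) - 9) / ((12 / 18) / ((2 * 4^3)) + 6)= 1.69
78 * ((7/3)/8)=91/4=22.75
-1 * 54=-54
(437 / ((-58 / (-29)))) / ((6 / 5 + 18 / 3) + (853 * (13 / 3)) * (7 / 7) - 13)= 6555 / 110716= 0.06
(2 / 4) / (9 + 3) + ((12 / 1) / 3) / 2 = 2.04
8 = 8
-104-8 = -112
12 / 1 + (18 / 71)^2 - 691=-3422515 / 5041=-678.94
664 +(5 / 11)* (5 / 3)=21937 / 33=664.76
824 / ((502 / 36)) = 14832 / 251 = 59.09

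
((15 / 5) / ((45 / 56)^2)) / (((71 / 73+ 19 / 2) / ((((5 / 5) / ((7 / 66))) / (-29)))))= -130816 / 906975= -0.14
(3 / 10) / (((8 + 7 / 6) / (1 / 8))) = 9 / 2200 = 0.00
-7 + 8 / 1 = 1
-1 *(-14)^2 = -196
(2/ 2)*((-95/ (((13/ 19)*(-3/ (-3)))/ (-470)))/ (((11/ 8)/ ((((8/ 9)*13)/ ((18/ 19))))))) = 578896.52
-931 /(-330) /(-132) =-931 /43560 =-0.02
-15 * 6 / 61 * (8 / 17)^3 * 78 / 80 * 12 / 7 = -539136 / 2097851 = -0.26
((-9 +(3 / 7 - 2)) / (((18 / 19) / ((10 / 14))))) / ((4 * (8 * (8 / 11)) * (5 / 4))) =-7733 / 28224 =-0.27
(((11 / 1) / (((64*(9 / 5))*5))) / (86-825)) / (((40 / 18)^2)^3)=-649539 / 3026944000000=-0.00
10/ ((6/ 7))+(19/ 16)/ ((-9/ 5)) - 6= 721/ 144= 5.01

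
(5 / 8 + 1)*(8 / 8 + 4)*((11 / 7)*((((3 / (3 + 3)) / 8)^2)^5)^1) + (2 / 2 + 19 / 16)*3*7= 2828493662454475 / 61572651155456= 45.94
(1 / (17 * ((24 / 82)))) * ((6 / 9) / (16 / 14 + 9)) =287 / 21726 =0.01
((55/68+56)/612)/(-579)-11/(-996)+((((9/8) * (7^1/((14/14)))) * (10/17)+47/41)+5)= 884718924667/81997544592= 10.79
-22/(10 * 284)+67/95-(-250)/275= 1.61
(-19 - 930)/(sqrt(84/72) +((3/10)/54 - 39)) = 25.03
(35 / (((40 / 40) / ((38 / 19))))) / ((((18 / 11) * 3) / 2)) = 770 / 27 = 28.52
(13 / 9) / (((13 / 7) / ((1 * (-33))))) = -77 / 3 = -25.67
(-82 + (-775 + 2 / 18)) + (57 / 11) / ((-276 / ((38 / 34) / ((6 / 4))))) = -66339707 / 77418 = -856.90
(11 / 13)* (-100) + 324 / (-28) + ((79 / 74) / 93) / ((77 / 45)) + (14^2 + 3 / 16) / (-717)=-1270444357025 / 13171542384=-96.45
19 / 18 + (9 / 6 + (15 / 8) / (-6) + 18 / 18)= 467 / 144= 3.24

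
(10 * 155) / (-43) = -1550 / 43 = -36.05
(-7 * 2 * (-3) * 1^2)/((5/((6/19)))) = 252/95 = 2.65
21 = 21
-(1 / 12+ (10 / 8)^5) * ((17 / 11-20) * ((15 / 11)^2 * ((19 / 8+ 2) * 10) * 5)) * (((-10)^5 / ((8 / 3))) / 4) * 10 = -6014202099609375 / 2725888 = -2206327662.62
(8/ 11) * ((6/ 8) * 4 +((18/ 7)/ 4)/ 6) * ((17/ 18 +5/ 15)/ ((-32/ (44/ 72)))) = -667/ 12096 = -0.06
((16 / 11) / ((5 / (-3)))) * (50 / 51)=-160 / 187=-0.86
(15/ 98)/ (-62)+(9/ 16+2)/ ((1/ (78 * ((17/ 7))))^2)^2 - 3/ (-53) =3299482355.82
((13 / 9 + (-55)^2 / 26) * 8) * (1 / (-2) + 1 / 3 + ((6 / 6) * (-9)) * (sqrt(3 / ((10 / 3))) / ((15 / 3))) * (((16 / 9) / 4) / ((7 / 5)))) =-220504 * sqrt(10) / 1365- 55126 / 351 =-667.89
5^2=25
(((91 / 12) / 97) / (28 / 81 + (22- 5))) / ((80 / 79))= 194103 / 43611200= 0.00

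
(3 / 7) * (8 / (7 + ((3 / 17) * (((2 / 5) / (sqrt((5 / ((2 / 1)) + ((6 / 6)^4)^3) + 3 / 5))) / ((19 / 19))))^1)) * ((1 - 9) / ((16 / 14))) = -9953160 / 2902933 + 2448 * sqrt(410) / 2902933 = -3.41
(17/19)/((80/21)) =0.23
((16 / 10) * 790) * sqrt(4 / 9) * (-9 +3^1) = -5056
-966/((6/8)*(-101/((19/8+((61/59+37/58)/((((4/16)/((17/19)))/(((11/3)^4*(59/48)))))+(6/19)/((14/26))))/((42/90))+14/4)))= 383411150092/10518039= 36452.72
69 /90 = 23 /30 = 0.77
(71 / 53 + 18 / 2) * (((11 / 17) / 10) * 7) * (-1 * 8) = -168784 / 4505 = -37.47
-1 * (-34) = 34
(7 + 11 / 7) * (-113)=-6780 / 7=-968.57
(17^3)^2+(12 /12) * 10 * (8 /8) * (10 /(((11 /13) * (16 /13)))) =1062057261 /44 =24137665.02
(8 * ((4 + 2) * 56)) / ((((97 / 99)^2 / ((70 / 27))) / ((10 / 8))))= 85377600 / 9409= 9074.04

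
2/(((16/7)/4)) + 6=19/2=9.50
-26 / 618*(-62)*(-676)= -544856 / 309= -1763.29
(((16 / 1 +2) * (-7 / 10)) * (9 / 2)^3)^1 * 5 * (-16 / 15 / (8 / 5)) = 15309 / 4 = 3827.25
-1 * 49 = -49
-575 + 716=141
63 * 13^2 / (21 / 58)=29406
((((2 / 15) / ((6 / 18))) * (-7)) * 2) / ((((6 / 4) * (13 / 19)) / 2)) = -2128 / 195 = -10.91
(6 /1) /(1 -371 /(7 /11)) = -1 /97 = -0.01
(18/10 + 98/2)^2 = 64516/25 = 2580.64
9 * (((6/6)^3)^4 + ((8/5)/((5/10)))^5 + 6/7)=66425913/21875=3036.61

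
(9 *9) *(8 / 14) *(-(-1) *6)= 1944 / 7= 277.71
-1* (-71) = 71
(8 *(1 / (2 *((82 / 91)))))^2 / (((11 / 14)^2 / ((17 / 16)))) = 6898073 / 203401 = 33.91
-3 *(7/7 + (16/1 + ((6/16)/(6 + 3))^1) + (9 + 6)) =-96.12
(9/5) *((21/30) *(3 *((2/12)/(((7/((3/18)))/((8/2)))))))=3/50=0.06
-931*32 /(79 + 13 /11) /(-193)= 3344 /1737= 1.93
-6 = -6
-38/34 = -19/17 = -1.12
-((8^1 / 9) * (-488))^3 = 59501707264 / 729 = 81620997.62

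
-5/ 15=-1/ 3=-0.33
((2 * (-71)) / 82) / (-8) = 71 / 328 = 0.22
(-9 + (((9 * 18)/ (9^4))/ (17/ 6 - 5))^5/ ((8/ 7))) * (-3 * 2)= 95897677083310/ 1775882908917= 54.00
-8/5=-1.60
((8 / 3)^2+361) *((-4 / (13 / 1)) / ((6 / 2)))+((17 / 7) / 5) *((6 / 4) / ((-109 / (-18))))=-50395271 / 1339065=-37.63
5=5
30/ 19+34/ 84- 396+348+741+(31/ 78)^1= 1202314/ 1729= 695.38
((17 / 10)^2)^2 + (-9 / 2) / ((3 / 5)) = 0.85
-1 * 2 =-2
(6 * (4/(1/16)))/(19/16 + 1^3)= 6144/35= 175.54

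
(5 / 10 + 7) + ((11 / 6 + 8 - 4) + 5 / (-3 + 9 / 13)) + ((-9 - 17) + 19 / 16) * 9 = -212.15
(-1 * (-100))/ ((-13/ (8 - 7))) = -100/ 13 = -7.69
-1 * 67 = -67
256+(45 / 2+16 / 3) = 1703 / 6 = 283.83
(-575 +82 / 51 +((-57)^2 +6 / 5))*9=2047758 / 85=24091.27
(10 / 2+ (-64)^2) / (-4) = -4101 / 4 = -1025.25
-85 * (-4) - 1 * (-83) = 423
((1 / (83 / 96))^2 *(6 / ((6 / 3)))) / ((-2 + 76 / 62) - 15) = -285696 / 1122907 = -0.25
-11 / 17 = -0.65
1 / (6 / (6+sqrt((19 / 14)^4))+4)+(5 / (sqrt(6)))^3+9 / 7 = 76675 / 51268+125 * sqrt(6) / 36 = 10.00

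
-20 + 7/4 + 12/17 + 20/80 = -17.29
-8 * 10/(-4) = 20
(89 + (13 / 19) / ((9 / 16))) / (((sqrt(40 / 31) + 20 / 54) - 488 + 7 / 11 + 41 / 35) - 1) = -2795243861696055 / 15083496261267541 - 370440066150 * sqrt(310) / 15083496261267541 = -0.19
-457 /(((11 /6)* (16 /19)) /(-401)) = 118700.56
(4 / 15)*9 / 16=3 / 20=0.15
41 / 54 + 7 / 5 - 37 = -9407 / 270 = -34.84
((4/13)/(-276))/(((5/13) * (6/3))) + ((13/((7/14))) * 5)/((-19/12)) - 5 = -1141969/13110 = -87.11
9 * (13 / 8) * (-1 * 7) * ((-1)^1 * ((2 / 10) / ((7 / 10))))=29.25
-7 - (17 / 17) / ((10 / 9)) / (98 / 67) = -7463 / 980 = -7.62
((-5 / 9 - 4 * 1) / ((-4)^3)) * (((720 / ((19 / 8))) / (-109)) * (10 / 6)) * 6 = -4100 / 2071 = -1.98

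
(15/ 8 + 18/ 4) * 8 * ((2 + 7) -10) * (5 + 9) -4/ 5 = -3574/ 5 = -714.80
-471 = -471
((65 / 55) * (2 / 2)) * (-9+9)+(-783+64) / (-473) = 719 / 473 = 1.52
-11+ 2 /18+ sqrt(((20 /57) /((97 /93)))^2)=-175034 /16587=-10.55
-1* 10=-10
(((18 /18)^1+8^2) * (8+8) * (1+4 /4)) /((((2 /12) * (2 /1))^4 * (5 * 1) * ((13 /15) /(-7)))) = -272160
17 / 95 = 0.18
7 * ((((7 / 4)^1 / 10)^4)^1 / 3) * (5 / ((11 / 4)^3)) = 16807 / 31944000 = 0.00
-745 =-745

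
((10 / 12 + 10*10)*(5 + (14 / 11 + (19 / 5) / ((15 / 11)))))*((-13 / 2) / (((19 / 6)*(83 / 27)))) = -4809519 / 7885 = -609.96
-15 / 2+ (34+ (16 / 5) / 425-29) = -10593 / 4250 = -2.49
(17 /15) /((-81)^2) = 17 /98415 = 0.00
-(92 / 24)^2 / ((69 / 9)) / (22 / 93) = -713 / 88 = -8.10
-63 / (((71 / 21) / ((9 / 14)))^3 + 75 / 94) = -116562726 / 270625297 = -0.43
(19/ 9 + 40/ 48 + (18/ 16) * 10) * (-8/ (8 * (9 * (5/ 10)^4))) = -2044/ 81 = -25.23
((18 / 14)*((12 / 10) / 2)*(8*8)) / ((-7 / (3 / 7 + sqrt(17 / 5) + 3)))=-41472 / 1715 - 1728*sqrt(85) / 1225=-37.19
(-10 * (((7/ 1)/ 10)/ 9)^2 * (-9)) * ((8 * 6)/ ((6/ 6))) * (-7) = -2744/ 15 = -182.93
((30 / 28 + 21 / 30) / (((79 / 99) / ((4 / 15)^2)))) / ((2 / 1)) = 0.08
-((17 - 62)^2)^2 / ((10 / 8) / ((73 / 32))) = -59869125 / 8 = -7483640.62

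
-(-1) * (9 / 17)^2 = 81 / 289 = 0.28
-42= -42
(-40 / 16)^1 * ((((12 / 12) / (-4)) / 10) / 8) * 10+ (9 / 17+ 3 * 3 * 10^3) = 9792661 / 1088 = 9000.61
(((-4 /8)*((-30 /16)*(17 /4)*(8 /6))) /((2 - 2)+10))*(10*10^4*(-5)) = -265625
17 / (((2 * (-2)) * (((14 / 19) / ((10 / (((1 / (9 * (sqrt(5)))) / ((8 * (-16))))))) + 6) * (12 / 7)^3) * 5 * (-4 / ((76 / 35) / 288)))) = 2104991 * sqrt(5) / 18626807070296640 + 114270940 / 2155880447951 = 0.00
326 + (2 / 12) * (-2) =977 / 3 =325.67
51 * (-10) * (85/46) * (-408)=8843400/23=384495.65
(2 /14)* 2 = 0.29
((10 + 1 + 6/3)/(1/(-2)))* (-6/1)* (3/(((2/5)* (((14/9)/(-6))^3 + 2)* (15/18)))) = 27634932/39023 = 708.17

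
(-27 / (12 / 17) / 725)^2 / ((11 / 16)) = 23409 / 5781875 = 0.00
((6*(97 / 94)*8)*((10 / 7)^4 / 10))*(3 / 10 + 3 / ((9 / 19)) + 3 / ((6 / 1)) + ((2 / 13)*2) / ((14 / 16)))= 1585678400 / 10269077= 154.41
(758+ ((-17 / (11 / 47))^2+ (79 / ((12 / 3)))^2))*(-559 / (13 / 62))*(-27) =447622406415 / 968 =462419841.34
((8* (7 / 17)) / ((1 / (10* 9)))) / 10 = 504 / 17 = 29.65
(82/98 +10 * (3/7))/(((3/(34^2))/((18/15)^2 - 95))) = -184673.44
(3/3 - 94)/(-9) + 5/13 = 10.72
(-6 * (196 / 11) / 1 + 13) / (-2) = 1033 / 22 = 46.95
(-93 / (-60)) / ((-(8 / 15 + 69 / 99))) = -1023 / 812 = -1.26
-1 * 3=-3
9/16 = 0.56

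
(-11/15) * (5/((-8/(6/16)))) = 11/64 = 0.17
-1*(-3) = 3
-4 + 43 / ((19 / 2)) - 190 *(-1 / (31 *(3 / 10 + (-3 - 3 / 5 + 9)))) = 2830 / 1767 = 1.60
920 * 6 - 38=5482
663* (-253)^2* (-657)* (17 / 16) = -473989653423 / 16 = -29624353338.94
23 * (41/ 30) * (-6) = -943/ 5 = -188.60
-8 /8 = -1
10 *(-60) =-600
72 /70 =36 /35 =1.03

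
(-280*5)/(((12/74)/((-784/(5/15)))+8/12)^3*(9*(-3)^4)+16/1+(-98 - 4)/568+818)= -60656836077752320/45481943373514701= -1.33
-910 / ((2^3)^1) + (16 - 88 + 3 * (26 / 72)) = -554 / 3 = -184.67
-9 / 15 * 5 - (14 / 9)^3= -4931 / 729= -6.76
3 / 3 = 1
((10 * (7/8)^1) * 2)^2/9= 1225/36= 34.03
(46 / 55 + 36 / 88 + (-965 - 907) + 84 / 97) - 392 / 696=-1736321687 / 928290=-1870.45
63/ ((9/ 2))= 14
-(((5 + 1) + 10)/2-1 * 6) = -2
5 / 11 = 0.45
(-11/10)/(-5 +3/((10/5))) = 11/35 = 0.31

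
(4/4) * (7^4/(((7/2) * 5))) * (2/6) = 686/15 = 45.73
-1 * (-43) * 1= 43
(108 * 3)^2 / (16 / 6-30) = -157464 / 41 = -3840.59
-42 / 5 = -8.40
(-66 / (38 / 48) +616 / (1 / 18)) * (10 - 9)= 209088 / 19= 11004.63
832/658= 416/329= 1.26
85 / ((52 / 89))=7565 / 52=145.48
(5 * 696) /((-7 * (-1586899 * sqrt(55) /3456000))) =145.99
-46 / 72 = -23 / 36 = -0.64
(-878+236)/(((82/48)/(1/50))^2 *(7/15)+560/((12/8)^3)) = -30816/171395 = -0.18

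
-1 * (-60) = 60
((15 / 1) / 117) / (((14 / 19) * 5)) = 19 / 546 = 0.03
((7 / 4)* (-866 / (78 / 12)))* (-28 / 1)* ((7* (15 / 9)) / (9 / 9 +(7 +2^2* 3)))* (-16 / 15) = -2376304 / 585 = -4062.06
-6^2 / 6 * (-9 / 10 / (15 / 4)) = 36 / 25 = 1.44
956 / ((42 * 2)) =239 / 21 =11.38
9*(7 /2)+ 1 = 65 /2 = 32.50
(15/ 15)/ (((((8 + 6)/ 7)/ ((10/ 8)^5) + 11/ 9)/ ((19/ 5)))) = 2.02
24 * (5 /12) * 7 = 70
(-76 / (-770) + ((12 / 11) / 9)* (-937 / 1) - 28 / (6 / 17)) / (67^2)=-74232 / 1728265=-0.04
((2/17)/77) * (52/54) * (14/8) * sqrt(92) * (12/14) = 0.02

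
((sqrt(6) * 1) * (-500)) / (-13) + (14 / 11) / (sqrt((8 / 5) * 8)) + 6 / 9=7 * sqrt(5) / 44 + 2 / 3 + 500 * sqrt(6) / 13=95.23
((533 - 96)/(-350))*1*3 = -1311/350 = -3.75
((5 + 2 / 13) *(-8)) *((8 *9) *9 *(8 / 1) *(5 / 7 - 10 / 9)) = 84817.58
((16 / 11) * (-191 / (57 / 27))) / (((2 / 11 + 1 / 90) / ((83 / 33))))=-1715.60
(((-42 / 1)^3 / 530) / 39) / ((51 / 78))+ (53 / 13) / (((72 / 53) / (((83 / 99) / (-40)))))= -18517506599 / 3339610560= -5.54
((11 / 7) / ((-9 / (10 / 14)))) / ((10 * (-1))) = 11 / 882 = 0.01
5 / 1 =5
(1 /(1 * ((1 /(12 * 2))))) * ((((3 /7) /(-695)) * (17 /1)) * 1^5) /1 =-1224 /4865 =-0.25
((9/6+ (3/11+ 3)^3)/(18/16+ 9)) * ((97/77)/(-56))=-3146195/38740086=-0.08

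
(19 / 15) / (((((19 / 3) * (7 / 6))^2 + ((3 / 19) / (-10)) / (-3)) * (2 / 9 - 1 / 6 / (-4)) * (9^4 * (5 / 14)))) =8512 / 226883295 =0.00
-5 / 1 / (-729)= 5 / 729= 0.01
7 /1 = 7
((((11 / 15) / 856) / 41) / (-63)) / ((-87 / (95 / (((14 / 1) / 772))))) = 40337 / 2019792348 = 0.00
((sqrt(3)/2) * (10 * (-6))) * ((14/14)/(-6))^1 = 8.66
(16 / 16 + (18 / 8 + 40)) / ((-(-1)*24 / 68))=2941 / 24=122.54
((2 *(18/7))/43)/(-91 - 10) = -36/30401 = -0.00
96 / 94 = 48 / 47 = 1.02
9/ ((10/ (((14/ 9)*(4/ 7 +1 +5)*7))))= 322/ 5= 64.40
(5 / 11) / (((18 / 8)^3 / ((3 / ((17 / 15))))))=1600 / 15147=0.11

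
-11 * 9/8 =-99/8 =-12.38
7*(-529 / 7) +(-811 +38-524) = -1826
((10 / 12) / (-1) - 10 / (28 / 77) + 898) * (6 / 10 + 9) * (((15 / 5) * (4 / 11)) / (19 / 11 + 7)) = 5218 / 5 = 1043.60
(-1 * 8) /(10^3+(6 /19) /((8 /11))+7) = -608 /76565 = -0.01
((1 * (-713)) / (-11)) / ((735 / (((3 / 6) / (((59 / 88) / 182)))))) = 74152 / 6195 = 11.97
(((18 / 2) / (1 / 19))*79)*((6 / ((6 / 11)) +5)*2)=432288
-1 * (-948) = 948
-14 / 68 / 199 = -7 / 6766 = -0.00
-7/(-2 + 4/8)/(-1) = -14/3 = -4.67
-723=-723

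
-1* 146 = -146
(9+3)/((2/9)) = 54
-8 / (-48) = 1 / 6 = 0.17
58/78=29/39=0.74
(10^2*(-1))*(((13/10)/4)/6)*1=-65/12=-5.42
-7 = -7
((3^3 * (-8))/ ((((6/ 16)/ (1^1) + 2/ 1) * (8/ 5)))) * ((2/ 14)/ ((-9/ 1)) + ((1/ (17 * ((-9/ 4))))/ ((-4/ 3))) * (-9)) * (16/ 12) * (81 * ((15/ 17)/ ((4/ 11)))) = 110127600/ 38437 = 2865.15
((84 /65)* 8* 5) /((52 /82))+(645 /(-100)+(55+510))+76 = 2420299 /3380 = 716.06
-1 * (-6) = 6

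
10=10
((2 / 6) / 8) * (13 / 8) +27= 5197 / 192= 27.07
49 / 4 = 12.25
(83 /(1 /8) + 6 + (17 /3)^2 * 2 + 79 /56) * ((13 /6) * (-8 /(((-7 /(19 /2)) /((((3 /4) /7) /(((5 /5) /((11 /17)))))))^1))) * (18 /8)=1007352203 /373184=2699.34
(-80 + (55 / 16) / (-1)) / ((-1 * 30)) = 89 / 32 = 2.78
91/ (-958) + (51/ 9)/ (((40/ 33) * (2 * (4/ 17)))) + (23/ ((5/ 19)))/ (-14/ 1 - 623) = 189462925/ 19527872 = 9.70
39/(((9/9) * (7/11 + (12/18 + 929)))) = 0.04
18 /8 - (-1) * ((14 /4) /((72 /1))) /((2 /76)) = 295 /72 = 4.10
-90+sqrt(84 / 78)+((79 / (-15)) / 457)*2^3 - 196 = -1961162 / 6855+sqrt(182) / 13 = -285.05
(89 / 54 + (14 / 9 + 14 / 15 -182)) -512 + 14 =-182483 / 270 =-675.86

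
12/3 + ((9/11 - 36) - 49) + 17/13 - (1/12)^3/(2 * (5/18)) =-10827983/137280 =-78.88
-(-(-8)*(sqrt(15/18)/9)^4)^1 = -50/59049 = -0.00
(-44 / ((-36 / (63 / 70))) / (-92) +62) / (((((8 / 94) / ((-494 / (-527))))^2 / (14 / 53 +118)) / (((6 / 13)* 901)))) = 2779279842530373 / 7515020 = 369829999.46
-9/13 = -0.69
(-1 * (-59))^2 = 3481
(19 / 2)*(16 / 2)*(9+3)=912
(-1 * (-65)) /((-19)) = -65 /19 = -3.42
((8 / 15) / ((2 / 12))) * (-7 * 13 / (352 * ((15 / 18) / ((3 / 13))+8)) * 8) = -6552 / 11495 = -0.57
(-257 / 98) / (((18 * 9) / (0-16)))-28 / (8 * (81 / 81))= -25727 / 7938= -3.24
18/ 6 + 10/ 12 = 23/ 6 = 3.83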